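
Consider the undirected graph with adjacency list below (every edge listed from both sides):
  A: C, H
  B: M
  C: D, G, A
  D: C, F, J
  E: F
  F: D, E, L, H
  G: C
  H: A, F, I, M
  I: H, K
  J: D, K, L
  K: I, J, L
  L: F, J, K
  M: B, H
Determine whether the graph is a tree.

No

The graph has 13 vertices and 16 edges.
A tree on 13 vertices has exactly 12 edges; this graph has 16, so it contains a cycle and is not a tree.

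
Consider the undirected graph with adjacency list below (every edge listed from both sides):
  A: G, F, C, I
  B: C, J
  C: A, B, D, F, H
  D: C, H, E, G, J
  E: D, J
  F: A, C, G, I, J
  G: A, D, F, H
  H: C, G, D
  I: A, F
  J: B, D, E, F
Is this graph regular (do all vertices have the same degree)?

Degrees: A:4, B:2, C:5, D:5, E:2, F:5, G:4, H:3, I:2, J:4
Degrees are not all equal (e.g. deg(B)=2 but deg(C)=5); not regular.

No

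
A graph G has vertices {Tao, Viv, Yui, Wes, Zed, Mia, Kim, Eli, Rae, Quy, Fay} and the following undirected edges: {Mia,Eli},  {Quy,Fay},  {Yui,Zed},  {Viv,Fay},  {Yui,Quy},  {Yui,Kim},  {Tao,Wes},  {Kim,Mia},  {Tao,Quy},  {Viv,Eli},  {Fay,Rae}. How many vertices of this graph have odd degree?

6

Degrees: Tao:2, Viv:2, Yui:3, Wes:1, Zed:1, Mia:2, Kim:2, Eli:2, Rae:1, Quy:3, Fay:3
Odd-degree vertices: Yui, Wes, Zed, Rae, Quy, Fay.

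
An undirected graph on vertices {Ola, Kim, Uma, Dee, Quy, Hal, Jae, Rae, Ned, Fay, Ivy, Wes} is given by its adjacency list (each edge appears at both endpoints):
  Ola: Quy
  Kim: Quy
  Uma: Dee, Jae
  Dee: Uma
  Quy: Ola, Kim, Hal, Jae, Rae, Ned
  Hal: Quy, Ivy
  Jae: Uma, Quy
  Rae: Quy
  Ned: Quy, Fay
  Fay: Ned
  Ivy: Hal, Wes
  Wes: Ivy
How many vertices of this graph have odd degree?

6

Degrees: Ola:1, Kim:1, Uma:2, Dee:1, Quy:6, Hal:2, Jae:2, Rae:1, Ned:2, Fay:1, Ivy:2, Wes:1
Odd-degree vertices: Ola, Kim, Dee, Rae, Fay, Wes.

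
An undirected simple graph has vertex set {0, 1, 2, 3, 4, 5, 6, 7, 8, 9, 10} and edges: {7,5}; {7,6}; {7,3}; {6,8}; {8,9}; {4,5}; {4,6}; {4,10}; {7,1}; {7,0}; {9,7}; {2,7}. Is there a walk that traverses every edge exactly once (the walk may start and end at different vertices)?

Degrees: 0:1, 1:1, 2:1, 3:1, 4:3, 5:2, 6:3, 7:7, 8:2, 9:2, 10:1
Odd-degree vertices: 0, 1, 2, 3, 4, 6, 7, 10 (8 total).
An Eulerian trail requires 0 or 2 odd-degree vertices; here there are 8.

No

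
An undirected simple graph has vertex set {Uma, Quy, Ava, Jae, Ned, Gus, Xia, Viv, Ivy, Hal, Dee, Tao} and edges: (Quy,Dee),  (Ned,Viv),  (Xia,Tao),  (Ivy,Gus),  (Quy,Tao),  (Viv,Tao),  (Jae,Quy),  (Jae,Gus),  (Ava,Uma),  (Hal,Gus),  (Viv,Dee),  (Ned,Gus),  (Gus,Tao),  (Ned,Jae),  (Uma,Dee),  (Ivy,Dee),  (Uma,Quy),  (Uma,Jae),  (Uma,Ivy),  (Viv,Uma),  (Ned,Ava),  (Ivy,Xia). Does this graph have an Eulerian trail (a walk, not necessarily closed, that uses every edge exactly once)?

Yes

Degrees: Uma:6, Quy:4, Ava:2, Jae:4, Ned:4, Gus:5, Xia:2, Viv:4, Ivy:4, Hal:1, Dee:4, Tao:4
Odd-degree vertices: Gus, Hal (2 total).
With 2 odd-degree vertices and all edges in one connected piece, an Eulerian trail exists (from Gus to Hal).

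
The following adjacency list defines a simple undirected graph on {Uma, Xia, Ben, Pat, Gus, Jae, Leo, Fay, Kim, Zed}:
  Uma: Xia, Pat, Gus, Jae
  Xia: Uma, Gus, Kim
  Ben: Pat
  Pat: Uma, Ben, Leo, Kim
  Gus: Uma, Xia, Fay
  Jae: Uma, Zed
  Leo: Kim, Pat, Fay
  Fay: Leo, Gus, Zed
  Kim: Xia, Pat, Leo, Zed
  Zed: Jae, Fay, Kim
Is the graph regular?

Degrees: Uma:4, Xia:3, Ben:1, Pat:4, Gus:3, Jae:2, Leo:3, Fay:3, Kim:4, Zed:3
Vertex Ben has degree 1 while Uma has degree 4, so the graph is not regular.

No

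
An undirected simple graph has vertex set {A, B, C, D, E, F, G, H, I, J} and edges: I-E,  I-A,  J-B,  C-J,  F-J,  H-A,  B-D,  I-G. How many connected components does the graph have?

2

Component: {A, E, G, H, I}
Component: {B, C, D, F, J}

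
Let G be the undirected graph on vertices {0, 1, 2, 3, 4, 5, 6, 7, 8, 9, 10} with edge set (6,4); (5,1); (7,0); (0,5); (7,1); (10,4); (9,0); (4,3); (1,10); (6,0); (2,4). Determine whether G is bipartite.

Yes

Partition the vertices as {2, 3, 5, 6, 7, 8, 9, 10} vs {0, 1, 4}. Each listed edge has one endpoint in each part, so the graph is bipartite.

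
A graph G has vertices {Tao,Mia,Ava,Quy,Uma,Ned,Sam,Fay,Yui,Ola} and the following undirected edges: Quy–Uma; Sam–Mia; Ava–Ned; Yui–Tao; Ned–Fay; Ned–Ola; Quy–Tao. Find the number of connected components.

3

Component: {Mia, Sam}
Component: {Tao, Quy, Uma, Yui}
Component: {Ava, Ned, Fay, Ola}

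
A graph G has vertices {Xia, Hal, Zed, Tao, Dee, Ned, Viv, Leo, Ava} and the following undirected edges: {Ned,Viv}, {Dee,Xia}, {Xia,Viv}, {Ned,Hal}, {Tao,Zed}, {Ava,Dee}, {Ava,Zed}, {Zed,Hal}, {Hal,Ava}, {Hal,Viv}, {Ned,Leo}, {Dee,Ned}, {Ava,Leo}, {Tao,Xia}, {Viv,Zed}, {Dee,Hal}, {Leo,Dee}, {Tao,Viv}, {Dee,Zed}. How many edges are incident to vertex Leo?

Neighbors of Leo: Dee, Ned, Ava.

3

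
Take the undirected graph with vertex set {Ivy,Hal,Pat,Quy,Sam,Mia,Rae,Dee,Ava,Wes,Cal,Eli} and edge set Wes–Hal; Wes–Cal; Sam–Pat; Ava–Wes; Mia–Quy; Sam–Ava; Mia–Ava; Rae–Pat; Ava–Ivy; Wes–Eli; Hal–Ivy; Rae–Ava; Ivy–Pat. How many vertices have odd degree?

6

Degrees: Ivy:3, Hal:2, Pat:3, Quy:1, Sam:2, Mia:2, Rae:2, Dee:0, Ava:5, Wes:4, Cal:1, Eli:1
Odd-degree vertices: Ivy, Pat, Quy, Ava, Cal, Eli.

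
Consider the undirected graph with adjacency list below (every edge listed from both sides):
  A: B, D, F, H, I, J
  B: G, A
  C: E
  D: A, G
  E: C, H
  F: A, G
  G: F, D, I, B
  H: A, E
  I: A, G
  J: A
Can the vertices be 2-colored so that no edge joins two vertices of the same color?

Yes

Partition the vertices as {B, C, D, F, H, I, J} vs {A, E, G}. Each listed edge has one endpoint in each part, so the graph is bipartite.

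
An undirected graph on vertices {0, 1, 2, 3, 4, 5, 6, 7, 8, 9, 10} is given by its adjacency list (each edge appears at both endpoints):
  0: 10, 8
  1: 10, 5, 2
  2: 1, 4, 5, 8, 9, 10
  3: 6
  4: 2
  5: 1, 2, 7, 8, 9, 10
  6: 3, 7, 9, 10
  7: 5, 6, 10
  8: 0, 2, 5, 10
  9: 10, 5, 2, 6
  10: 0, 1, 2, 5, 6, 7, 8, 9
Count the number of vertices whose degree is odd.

Degrees: 0:2, 1:3, 2:6, 3:1, 4:1, 5:6, 6:4, 7:3, 8:4, 9:4, 10:8
Odd-degree vertices: 1, 3, 4, 7.

4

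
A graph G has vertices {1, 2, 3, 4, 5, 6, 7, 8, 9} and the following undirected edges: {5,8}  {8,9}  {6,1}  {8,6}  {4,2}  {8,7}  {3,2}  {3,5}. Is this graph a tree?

The graph has 9 vertices and 8 edges.
Connected and |E| = |V| - 1, which characterizes a tree.

Yes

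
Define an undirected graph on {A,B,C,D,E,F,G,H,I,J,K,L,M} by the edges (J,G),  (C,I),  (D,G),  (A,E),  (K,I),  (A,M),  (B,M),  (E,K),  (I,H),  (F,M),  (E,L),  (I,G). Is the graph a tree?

|V| = 13, |E| = 12.
It is connected with exactly 12 edges, hence acyclic — it is a tree.

Yes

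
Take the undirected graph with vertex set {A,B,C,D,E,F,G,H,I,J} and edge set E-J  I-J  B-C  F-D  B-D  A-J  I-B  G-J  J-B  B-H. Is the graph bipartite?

B-I-J-B is an odd cycle (length 3), and a bipartite graph can contain only even cycles.

No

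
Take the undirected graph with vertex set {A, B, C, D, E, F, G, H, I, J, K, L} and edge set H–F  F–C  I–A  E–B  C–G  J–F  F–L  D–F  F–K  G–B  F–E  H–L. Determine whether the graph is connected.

No

Component: {A, I}
Component: {B, C, D, E, F, G, H, J, K, L}
There are 2 separate components, so the graph is not connected.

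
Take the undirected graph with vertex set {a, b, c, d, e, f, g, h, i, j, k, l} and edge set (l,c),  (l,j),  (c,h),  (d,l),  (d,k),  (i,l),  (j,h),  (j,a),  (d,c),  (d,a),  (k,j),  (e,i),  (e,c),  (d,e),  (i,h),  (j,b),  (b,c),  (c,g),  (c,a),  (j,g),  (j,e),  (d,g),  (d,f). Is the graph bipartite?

No

d-c-l-d is an odd cycle (length 3), and a bipartite graph can contain only even cycles.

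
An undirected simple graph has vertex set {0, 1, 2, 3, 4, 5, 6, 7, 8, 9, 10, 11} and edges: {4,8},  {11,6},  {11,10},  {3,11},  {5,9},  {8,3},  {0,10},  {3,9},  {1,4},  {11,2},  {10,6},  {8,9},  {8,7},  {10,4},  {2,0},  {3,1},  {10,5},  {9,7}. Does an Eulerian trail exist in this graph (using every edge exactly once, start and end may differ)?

Degrees: 0:2, 1:2, 2:2, 3:4, 4:3, 5:2, 6:2, 7:2, 8:4, 9:4, 10:5, 11:4
Odd-degree vertices: 4, 10 (2 total).
The non-isolated vertices are connected and exactly 2 have odd degree, so an Eulerian trail exists (from 4 to 10).

Yes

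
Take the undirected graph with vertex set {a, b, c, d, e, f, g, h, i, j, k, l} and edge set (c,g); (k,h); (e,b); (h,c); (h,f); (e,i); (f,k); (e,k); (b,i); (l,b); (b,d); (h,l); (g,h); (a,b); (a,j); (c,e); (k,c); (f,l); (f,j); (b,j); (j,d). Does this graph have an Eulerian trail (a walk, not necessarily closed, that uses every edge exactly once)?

Degrees: a:2, b:6, c:4, d:2, e:4, f:4, g:2, h:5, i:2, j:4, k:4, l:3
Odd-degree vertices: h, l (2 total).
With 2 odd-degree vertices and all edges in one connected piece, an Eulerian trail exists (from h to l).

Yes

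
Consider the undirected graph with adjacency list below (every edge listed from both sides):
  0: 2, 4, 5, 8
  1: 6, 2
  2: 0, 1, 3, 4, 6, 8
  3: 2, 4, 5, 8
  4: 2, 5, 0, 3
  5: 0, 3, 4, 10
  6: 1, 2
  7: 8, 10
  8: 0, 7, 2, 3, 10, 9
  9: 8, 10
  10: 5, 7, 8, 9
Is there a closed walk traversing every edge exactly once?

Degrees: 0:4, 1:2, 2:6, 3:4, 4:4, 5:4, 6:2, 7:2, 8:6, 9:2, 10:4
Every vertex has even degree and the edges form a single connected piece, so an Eulerian circuit exists.

Yes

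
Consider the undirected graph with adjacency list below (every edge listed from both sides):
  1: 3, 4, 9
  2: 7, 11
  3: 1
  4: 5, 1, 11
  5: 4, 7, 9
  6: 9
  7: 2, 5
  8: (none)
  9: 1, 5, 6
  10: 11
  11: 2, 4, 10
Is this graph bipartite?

4-5-7-2-11-4 is an odd cycle (length 5), and a bipartite graph can contain only even cycles.

No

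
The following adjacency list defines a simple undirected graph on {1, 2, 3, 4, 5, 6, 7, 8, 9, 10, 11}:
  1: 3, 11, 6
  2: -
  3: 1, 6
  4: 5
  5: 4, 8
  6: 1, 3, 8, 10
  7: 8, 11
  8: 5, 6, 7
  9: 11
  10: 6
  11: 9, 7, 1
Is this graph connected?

No

Component: {2}
Component: {1, 3, 4, 5, 6, 7, 8, 9, 10, 11}
There are 2 separate components, so the graph is not connected.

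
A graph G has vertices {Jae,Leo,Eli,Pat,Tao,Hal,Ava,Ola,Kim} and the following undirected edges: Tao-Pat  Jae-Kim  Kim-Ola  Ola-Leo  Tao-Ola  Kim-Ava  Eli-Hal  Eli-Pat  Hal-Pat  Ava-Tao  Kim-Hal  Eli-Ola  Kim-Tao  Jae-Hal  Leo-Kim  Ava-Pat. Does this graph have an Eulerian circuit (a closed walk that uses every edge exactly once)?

No

Degrees: Jae:2, Leo:2, Eli:3, Pat:4, Tao:4, Hal:4, Ava:3, Ola:4, Kim:6
Vertices with odd degree: Eli, Ava. An Eulerian circuit requires all degrees even.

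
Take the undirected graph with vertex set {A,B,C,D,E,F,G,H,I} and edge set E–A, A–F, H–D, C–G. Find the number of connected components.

5

Component: {B}
Component: {I}
Component: {C, G}
Component: {D, H}
Component: {A, E, F}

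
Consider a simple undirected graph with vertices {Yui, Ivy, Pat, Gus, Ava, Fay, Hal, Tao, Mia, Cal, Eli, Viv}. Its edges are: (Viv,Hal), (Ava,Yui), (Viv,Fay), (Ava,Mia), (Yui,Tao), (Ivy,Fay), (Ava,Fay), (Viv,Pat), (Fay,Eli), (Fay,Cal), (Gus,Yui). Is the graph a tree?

|V| = 12, |E| = 11.
Connected and |E| = |V| - 1, which characterizes a tree.

Yes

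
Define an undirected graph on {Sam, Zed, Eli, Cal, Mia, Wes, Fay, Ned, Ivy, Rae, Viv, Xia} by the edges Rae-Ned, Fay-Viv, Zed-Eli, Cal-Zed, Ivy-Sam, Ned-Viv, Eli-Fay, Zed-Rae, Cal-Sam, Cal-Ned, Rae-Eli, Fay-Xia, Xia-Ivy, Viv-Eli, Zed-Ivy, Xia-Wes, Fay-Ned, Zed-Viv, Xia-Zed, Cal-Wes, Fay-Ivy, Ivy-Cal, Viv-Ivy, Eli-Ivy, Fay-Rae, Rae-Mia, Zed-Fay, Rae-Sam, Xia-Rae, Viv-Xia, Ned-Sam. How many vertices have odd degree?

8

Degrees: Sam:4, Zed:7, Eli:5, Cal:5, Mia:1, Wes:2, Fay:7, Ned:5, Ivy:7, Rae:7, Viv:6, Xia:6
Odd-degree vertices: Zed, Eli, Cal, Mia, Fay, Ned, Ivy, Rae.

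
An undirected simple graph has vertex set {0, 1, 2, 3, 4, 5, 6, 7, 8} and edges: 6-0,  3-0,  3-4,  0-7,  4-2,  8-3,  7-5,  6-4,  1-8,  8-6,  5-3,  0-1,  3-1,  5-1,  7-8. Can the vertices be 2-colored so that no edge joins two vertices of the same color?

The cycle 3-1-8-3 has length 3, which is odd, so the graph is not bipartite.

No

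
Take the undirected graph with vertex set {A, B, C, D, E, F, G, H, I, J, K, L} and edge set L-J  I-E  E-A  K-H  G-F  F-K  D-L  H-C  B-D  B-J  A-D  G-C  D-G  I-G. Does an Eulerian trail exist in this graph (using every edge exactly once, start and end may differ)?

Yes

Degrees: A:2, B:2, C:2, D:4, E:2, F:2, G:4, H:2, I:2, J:2, K:2, L:2
Odd-degree vertices: none (0 total).
The non-isolated vertices are connected and exactly 0 have odd degree, so an Eulerian trail exists.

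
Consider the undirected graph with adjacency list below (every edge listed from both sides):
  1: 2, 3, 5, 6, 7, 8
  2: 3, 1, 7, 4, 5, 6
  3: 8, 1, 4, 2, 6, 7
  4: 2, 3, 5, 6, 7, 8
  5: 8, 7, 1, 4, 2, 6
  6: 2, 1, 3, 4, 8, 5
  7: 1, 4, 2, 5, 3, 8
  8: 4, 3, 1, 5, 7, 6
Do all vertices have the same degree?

Yes

Degrees: 1:6, 2:6, 3:6, 4:6, 5:6, 6:6, 7:6, 8:6
Every vertex has degree 6, so the graph is 6-regular.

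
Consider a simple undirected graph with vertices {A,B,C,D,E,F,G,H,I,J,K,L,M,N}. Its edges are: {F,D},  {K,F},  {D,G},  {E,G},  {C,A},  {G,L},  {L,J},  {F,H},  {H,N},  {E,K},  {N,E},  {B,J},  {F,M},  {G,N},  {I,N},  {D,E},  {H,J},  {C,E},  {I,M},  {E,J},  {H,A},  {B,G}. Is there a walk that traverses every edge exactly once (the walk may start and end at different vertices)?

Yes

Degrees: A:2, B:2, C:2, D:3, E:6, F:4, G:5, H:4, I:2, J:4, K:2, L:2, M:2, N:4
Odd-degree vertices: D, G (2 total).
The non-isolated vertices are connected and exactly 2 have odd degree, so an Eulerian trail exists (from D to G).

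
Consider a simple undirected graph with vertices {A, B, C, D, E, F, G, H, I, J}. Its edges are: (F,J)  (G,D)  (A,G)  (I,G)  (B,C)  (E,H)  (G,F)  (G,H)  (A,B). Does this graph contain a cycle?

No

|V| = 10, |E| = 9, number of components = 1.
Since 9 = 10 - 1, the graph is a forest and contains no cycle.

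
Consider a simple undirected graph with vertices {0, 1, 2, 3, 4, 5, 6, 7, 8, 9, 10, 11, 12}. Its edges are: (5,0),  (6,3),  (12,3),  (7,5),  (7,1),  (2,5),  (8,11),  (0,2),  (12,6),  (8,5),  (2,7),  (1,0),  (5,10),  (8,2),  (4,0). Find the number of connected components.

3

Component: {9}
Component: {3, 6, 12}
Component: {0, 1, 2, 4, 5, 7, 8, 10, 11}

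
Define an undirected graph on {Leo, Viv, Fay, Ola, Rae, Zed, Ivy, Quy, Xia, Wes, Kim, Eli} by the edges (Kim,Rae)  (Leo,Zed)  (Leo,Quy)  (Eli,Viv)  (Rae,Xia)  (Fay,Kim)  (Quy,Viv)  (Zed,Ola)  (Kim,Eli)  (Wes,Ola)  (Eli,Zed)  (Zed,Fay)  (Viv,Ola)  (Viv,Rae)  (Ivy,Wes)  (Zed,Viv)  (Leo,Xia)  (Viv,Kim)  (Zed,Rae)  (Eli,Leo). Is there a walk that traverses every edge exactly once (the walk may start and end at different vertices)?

Yes

Degrees: Leo:4, Viv:6, Fay:2, Ola:3, Rae:4, Zed:6, Ivy:1, Quy:2, Xia:2, Wes:2, Kim:4, Eli:4
Odd-degree vertices: Ola, Ivy (2 total).
The non-isolated vertices are connected and exactly 2 have odd degree, so an Eulerian trail exists (from Ola to Ivy).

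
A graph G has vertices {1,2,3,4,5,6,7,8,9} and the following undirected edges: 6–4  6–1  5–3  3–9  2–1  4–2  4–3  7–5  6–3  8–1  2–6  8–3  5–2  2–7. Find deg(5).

Neighbors of 5: 2, 3, 7.

3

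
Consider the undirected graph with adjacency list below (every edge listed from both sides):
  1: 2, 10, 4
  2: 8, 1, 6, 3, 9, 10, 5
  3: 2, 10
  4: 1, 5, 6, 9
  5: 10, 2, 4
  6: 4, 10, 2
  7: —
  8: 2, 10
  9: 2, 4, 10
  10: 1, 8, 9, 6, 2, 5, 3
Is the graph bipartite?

The cycle 1-2-10-1 has length 3, which is odd, so the graph is not bipartite.

No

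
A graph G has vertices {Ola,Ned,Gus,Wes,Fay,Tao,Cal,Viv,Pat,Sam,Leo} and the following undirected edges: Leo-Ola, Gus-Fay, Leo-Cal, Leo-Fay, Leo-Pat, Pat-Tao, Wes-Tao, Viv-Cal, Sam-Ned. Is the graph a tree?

The graph has 11 vertices and 9 edges.
It is not connected, so it is not a tree.

No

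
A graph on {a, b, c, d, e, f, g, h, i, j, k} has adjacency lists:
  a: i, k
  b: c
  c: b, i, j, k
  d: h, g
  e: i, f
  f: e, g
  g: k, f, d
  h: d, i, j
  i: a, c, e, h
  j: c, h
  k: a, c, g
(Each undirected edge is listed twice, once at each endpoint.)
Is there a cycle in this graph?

The graph has 11 vertices, 14 edges, and 1 connected component.
Since 14 > 11 - 1, a cycle must exist; for instance a-i-c-k-a.

Yes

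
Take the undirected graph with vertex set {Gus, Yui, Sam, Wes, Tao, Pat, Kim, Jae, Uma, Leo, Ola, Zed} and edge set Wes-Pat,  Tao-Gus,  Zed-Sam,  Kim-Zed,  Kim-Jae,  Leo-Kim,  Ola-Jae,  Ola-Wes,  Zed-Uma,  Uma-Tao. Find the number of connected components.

2

Component: {Yui}
Component: {Gus, Sam, Wes, Tao, Pat, Kim, Jae, Uma, Leo, Ola, Zed}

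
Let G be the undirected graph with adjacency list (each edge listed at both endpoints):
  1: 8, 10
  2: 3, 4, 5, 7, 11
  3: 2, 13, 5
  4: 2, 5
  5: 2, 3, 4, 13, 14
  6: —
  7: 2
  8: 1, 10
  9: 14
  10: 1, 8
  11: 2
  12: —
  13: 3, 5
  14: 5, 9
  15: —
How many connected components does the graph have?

5

Component: {6}
Component: {12}
Component: {15}
Component: {1, 8, 10}
Component: {2, 3, 4, 5, 7, 9, 11, 13, 14}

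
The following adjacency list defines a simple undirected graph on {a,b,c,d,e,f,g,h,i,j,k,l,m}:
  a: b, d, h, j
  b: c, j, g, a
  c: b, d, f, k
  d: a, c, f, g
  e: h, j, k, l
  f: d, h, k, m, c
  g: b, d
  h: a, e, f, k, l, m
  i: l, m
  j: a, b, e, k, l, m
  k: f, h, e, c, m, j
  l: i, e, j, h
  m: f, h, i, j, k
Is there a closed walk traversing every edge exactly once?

Degrees: a:4, b:4, c:4, d:4, e:4, f:5, g:2, h:6, i:2, j:6, k:6, l:4, m:5
Vertices with odd degree: f, m. An Eulerian circuit requires all degrees even.

No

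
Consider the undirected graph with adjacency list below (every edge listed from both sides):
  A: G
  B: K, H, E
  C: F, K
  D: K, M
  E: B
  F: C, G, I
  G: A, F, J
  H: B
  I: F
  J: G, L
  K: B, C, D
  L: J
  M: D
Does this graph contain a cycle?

No

|V| = 13, |E| = 12, number of components = 1.
Since 12 = 13 - 1, the graph is a forest and contains no cycle.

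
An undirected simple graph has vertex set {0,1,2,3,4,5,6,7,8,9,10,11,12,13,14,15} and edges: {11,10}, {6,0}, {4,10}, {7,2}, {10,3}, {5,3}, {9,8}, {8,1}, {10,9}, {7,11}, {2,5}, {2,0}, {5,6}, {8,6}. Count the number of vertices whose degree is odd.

6

Degrees: 0:2, 1:1, 2:3, 3:2, 4:1, 5:3, 6:3, 7:2, 8:3, 9:2, 10:4, 11:2, 12:0, 13:0, 14:0, 15:0
Odd-degree vertices: 1, 2, 4, 5, 6, 8.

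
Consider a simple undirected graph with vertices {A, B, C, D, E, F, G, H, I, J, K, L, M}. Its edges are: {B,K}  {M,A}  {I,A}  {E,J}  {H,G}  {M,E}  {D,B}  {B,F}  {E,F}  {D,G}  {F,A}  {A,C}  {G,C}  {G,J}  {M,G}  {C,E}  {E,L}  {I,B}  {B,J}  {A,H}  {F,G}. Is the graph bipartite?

A valid 2-coloring puts {C, D, F, H, I, J, K, L, M} on one side and {A, B, E, G} on the other; every edge crosses between the two sides.

Yes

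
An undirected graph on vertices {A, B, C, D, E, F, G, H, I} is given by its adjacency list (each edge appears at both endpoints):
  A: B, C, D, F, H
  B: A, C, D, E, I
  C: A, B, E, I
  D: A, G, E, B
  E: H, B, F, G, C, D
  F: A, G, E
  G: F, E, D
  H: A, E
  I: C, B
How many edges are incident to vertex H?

Neighbors of H: A, E.

2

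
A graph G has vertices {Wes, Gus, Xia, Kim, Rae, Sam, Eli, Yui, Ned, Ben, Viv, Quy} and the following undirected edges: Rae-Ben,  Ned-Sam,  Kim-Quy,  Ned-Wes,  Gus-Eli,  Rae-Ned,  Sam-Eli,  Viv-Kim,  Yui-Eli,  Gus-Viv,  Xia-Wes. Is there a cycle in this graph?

No

The graph has 12 vertices, 11 edges, and 1 connected component.
Since 11 = 12 - 1, the graph is a forest and contains no cycle.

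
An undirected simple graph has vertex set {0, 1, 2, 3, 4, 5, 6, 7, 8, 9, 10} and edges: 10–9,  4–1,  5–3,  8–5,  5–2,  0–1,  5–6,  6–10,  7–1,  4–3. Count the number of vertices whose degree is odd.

6

Degrees: 0:1, 1:3, 2:1, 3:2, 4:2, 5:4, 6:2, 7:1, 8:1, 9:1, 10:2
Odd-degree vertices: 0, 1, 2, 7, 8, 9.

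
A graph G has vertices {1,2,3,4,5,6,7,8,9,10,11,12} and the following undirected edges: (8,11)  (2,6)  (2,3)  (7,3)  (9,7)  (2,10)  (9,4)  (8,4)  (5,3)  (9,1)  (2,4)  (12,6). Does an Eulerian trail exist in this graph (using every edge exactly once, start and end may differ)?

Degrees: 1:1, 2:4, 3:3, 4:3, 5:1, 6:2, 7:2, 8:2, 9:3, 10:1, 11:1, 12:1
Odd-degree vertices: 1, 3, 4, 5, 9, 10, 11, 12 (8 total).
An Eulerian trail requires 0 or 2 odd-degree vertices; here there are 8.

No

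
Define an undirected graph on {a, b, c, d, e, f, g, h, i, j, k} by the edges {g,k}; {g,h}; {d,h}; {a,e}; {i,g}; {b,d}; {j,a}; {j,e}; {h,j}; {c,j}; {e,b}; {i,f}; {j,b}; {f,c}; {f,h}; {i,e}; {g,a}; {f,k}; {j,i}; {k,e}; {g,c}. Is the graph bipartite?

No

a-j-e-a is an odd cycle (length 3), and a bipartite graph can contain only even cycles.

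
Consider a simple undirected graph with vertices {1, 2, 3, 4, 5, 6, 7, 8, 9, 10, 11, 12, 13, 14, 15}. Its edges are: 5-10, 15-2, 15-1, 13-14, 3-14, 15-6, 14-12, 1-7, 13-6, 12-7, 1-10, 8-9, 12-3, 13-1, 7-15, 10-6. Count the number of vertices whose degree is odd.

10

Degrees: 1:4, 2:1, 3:2, 4:0, 5:1, 6:3, 7:3, 8:1, 9:1, 10:3, 11:0, 12:3, 13:3, 14:3, 15:4
Odd-degree vertices: 2, 5, 6, 7, 8, 9, 10, 12, 13, 14.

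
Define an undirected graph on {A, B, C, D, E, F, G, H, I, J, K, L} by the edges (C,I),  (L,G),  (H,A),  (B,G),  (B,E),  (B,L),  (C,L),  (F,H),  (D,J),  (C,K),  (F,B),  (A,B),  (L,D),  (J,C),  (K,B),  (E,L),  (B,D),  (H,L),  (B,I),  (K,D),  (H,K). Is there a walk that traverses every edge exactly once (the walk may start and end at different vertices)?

Degrees: A:2, B:8, C:4, D:4, E:2, F:2, G:2, H:4, I:2, J:2, K:4, L:6
Odd-degree vertices: none (0 total).
With 0 odd-degree vertices and all edges in one connected piece, an Eulerian trail exists.

Yes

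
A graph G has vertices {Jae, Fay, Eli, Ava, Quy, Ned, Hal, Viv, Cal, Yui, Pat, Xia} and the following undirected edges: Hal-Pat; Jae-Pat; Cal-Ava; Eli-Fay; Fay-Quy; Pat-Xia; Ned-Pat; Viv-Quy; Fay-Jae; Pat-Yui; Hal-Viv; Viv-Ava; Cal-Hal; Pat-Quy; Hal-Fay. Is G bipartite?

Partition the vertices as {Fay, Viv, Cal, Pat} vs {Jae, Eli, Ava, Quy, Ned, Hal, Yui, Xia}. Each listed edge has one endpoint in each part, so the graph is bipartite.

Yes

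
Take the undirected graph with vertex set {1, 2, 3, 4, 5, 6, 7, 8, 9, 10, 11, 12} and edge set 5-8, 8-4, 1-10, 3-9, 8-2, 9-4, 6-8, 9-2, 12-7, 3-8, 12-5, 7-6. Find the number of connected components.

3

Component: {11}
Component: {1, 10}
Component: {2, 3, 4, 5, 6, 7, 8, 9, 12}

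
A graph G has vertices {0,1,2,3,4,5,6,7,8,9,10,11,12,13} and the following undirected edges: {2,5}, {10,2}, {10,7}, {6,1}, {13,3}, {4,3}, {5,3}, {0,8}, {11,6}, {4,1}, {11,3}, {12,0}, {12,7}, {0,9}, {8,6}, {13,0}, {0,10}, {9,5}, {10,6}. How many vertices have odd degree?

2

Degrees: 0:5, 1:2, 2:2, 3:4, 4:2, 5:3, 6:4, 7:2, 8:2, 9:2, 10:4, 11:2, 12:2, 13:2
Odd-degree vertices: 0, 5.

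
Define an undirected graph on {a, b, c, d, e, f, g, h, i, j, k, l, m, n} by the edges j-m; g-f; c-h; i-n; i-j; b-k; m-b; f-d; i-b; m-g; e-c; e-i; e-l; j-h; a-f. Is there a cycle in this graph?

Yes

The graph has 14 vertices, 15 edges, and 1 connected component.
One cycle is j-i-e-c-h-j.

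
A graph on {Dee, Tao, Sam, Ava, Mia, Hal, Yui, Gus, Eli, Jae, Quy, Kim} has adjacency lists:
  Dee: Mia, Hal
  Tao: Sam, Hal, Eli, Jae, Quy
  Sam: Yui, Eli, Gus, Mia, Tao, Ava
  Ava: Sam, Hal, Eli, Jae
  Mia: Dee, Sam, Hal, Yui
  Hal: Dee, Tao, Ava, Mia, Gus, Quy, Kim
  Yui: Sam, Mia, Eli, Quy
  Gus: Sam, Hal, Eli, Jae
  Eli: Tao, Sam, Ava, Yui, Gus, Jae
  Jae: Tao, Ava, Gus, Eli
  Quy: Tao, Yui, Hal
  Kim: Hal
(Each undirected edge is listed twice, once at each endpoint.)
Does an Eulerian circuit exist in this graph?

Degrees: Dee:2, Tao:5, Sam:6, Ava:4, Mia:4, Hal:7, Yui:4, Gus:4, Eli:6, Jae:4, Quy:3, Kim:1
Vertices with odd degree: Tao, Hal, Quy, Kim. An Eulerian circuit requires all degrees even.

No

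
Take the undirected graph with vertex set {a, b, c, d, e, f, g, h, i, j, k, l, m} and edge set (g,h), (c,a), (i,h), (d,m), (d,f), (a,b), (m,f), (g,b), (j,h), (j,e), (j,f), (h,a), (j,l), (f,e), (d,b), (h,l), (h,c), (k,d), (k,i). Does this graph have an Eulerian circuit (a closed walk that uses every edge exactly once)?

No

Degrees: a:3, b:3, c:2, d:4, e:2, f:4, g:2, h:6, i:2, j:4, k:2, l:2, m:2
Vertices with odd degree: a, b. An Eulerian circuit requires all degrees even.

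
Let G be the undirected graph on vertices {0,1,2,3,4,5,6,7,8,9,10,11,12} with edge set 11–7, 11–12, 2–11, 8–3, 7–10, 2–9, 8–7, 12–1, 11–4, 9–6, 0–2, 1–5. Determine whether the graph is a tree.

The graph has 13 vertices and 12 edges.
It is connected with exactly 12 edges, hence acyclic — it is a tree.

Yes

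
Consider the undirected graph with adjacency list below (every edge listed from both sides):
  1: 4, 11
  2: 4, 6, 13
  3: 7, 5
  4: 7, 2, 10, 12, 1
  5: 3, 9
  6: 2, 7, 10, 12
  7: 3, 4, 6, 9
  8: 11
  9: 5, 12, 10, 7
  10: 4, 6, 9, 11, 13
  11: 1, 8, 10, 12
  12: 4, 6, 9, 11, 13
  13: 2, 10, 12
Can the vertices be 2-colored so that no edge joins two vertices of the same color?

Color {3, 4, 6, 9, 11, 13} black and {1, 2, 5, 7, 8, 10, 12} white. No edge joins two same-colored vertices, so the graph is bipartite.

Yes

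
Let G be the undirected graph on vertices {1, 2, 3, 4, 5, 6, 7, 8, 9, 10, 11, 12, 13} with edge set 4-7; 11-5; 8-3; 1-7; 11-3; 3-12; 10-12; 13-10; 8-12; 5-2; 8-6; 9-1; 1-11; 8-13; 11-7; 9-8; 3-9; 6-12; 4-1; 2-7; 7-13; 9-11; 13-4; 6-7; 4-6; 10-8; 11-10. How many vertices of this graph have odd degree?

0

Degrees: 1:4, 2:2, 3:4, 4:4, 5:2, 6:4, 7:6, 8:6, 9:4, 10:4, 11:6, 12:4, 13:4
Odd-degree vertices: none.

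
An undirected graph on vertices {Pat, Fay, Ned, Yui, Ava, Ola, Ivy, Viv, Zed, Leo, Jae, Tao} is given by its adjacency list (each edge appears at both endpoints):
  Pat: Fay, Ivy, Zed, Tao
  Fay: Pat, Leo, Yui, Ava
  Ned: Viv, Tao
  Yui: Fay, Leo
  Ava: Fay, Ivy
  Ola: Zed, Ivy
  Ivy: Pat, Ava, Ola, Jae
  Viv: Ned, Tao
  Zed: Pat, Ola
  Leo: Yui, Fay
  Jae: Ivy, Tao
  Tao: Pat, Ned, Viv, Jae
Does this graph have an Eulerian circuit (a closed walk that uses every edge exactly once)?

Yes

Degrees: Pat:4, Fay:4, Ned:2, Yui:2, Ava:2, Ola:2, Ivy:4, Viv:2, Zed:2, Leo:2, Jae:2, Tao:4
All degrees are even and the non-isolated vertices are connected — an Eulerian circuit exists.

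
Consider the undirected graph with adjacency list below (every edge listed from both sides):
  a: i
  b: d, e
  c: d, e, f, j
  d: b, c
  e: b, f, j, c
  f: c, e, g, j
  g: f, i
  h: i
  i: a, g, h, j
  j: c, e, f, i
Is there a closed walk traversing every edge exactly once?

Degrees: a:1, b:2, c:4, d:2, e:4, f:4, g:2, h:1, i:4, j:4
a, h have odd degree; an Eulerian circuit needs every degree to be even, so none exists.

No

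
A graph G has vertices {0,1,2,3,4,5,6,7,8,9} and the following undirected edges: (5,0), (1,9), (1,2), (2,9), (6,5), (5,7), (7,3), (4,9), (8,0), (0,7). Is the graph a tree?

No

The graph has 10 vertices and 10 edges.
It is not connected, so it is not a tree.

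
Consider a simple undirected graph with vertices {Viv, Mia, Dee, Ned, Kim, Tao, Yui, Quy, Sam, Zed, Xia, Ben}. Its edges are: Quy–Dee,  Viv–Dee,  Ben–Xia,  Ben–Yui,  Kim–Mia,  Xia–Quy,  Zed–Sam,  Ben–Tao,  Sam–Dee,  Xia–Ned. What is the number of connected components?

Component: {Mia, Kim}
Component: {Viv, Dee, Ned, Tao, Yui, Quy, Sam, Zed, Xia, Ben}

2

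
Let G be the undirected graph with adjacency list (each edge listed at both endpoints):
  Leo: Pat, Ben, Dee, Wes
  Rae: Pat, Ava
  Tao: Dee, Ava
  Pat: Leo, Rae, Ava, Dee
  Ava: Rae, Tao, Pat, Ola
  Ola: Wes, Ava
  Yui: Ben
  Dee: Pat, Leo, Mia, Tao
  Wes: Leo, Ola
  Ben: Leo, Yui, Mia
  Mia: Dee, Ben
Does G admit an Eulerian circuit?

Degrees: Leo:4, Rae:2, Tao:2, Pat:4, Ava:4, Ola:2, Yui:1, Dee:4, Wes:2, Ben:3, Mia:2
Vertices with odd degree: Yui, Ben. An Eulerian circuit requires all degrees even.

No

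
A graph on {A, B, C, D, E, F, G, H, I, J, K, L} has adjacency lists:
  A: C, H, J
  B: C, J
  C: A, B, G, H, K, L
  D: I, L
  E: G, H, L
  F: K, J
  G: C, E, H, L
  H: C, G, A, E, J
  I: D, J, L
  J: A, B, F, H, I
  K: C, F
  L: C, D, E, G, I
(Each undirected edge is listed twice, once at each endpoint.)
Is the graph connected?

A breadth-first search from A visits A, H, J, C, E, G, F, I, B, L, K, D — all 12 vertices — so the graph is connected.

Yes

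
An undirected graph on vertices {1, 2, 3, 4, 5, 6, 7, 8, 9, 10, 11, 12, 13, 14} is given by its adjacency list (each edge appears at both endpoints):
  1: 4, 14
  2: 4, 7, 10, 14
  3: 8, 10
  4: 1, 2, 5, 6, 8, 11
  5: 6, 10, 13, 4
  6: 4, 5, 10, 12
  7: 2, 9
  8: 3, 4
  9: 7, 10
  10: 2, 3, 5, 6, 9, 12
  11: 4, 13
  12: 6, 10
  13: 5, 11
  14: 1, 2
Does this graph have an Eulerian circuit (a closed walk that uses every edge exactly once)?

Degrees: 1:2, 2:4, 3:2, 4:6, 5:4, 6:4, 7:2, 8:2, 9:2, 10:6, 11:2, 12:2, 13:2, 14:2
Every vertex has even degree and the edges form a single connected piece, so an Eulerian circuit exists.

Yes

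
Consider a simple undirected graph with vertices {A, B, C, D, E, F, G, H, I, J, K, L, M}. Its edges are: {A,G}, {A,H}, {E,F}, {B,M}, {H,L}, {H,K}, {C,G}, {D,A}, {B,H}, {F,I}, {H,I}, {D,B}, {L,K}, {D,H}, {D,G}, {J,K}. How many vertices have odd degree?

Degrees: A:3, B:3, C:1, D:4, E:1, F:2, G:3, H:6, I:2, J:1, K:3, L:2, M:1
Odd-degree vertices: A, B, C, E, G, J, K, M.

8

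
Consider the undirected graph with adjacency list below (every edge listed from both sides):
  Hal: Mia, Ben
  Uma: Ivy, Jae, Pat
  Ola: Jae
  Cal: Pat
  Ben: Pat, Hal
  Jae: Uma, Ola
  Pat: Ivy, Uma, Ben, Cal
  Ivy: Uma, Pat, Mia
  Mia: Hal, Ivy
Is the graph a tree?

The graph has 9 vertices and 10 edges.
A tree on 9 vertices has exactly 8 edges; this graph has 10, so it contains a cycle and is not a tree.

No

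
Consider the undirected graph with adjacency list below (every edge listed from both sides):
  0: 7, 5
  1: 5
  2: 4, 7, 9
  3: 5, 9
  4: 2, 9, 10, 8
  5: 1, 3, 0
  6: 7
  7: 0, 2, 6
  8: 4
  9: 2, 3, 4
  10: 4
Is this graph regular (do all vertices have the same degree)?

Degrees: 0:2, 1:1, 2:3, 3:2, 4:4, 5:3, 6:1, 7:3, 8:1, 9:3, 10:1
Vertex 1 has degree 1 while 4 has degree 4, so the graph is not regular.

No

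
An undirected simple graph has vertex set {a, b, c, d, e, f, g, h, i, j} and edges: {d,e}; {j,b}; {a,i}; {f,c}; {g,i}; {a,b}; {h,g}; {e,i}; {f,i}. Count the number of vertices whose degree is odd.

Degrees: a:2, b:2, c:1, d:1, e:2, f:2, g:2, h:1, i:4, j:1
Odd-degree vertices: c, d, h, j.

4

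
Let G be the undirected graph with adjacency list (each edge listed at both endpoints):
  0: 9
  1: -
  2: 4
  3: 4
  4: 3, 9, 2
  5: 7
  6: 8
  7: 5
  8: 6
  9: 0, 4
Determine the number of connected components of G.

Component: {1}
Component: {5, 7}
Component: {6, 8}
Component: {0, 2, 3, 4, 9}

4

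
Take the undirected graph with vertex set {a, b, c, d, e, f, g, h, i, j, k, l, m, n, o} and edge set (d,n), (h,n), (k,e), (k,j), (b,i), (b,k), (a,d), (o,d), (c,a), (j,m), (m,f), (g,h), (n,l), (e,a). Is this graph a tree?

|V| = 15, |E| = 14.
It is connected with exactly 14 edges, hence acyclic — it is a tree.

Yes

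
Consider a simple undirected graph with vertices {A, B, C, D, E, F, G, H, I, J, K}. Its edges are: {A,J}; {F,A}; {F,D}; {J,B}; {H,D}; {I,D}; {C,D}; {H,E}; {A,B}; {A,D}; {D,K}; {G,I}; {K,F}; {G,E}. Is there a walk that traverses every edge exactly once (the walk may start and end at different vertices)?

Yes

Degrees: A:4, B:2, C:1, D:6, E:2, F:3, G:2, H:2, I:2, J:2, K:2
Odd-degree vertices: C, F (2 total).
The non-isolated vertices are connected and exactly 2 have odd degree, so an Eulerian trail exists (from C to F).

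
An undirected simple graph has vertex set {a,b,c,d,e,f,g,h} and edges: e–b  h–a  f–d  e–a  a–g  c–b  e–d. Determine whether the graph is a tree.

Yes

|V| = 8, |E| = 7.
It is connected with exactly 7 edges, hence acyclic — it is a tree.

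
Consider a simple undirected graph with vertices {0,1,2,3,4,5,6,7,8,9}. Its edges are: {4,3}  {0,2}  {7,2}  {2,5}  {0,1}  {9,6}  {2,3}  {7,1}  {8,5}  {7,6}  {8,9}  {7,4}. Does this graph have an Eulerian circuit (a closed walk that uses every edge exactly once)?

Yes

Degrees: 0:2, 1:2, 2:4, 3:2, 4:2, 5:2, 6:2, 7:4, 8:2, 9:2
Every vertex has even degree and the edges form a single connected piece, so an Eulerian circuit exists.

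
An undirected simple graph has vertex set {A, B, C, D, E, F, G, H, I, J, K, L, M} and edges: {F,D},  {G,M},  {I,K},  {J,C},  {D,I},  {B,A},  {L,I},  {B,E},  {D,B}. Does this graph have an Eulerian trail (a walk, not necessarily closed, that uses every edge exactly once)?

Degrees: A:1, B:3, C:1, D:3, E:1, F:1, G:1, H:0, I:3, J:1, K:1, L:1, M:1
Odd-degree vertices: A, B, C, D, E, F, G, I, J, K, L, M (12 total).
An Eulerian trail requires 0 or 2 odd-degree vertices; here there are 12.

No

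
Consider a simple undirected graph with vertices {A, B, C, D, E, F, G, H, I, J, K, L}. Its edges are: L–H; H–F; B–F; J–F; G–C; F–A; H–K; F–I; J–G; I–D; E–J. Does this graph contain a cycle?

The graph has 12 vertices, 11 edges, and 1 connected component.
Since 11 = 12 - 1, the graph is a forest and contains no cycle.

No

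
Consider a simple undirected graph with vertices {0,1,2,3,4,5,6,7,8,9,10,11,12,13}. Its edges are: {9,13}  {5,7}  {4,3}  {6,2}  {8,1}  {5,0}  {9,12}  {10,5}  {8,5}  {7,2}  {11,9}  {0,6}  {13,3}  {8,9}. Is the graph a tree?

No

The graph has 14 vertices and 14 edges.
A tree on 14 vertices has exactly 13 edges; this graph has 14, so it contains a cycle and is not a tree.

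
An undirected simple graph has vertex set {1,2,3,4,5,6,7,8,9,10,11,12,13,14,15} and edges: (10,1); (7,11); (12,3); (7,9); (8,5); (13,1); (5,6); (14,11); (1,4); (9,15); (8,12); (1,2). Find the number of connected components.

3

Component: {1, 2, 4, 10, 13}
Component: {3, 5, 6, 8, 12}
Component: {7, 9, 11, 14, 15}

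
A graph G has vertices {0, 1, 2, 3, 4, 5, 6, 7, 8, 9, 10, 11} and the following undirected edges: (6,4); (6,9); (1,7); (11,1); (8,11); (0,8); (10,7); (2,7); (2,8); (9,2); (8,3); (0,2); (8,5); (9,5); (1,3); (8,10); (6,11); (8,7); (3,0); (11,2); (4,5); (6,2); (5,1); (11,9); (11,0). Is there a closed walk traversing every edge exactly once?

No

Degrees: 0:4, 1:4, 2:6, 3:3, 4:2, 5:4, 6:4, 7:4, 8:7, 9:4, 10:2, 11:6
Vertices with odd degree: 3, 8. An Eulerian circuit requires all degrees even.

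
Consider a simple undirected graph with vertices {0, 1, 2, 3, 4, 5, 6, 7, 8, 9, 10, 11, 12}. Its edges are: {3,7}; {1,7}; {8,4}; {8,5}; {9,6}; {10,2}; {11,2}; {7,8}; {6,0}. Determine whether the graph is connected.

No

Component: {12}
Component: {0, 6, 9}
Component: {2, 10, 11}
Component: {1, 3, 4, 5, 7, 8}
No edge joins these 4 groups, so the graph is disconnected.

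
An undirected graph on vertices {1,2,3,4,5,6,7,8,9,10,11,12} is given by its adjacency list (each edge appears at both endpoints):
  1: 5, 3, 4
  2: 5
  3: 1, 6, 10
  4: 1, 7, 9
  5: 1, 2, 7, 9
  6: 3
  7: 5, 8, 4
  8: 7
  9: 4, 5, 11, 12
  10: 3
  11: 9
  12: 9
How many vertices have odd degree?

Degrees: 1:3, 2:1, 3:3, 4:3, 5:4, 6:1, 7:3, 8:1, 9:4, 10:1, 11:1, 12:1
Odd-degree vertices: 1, 2, 3, 4, 6, 7, 8, 10, 11, 12.

10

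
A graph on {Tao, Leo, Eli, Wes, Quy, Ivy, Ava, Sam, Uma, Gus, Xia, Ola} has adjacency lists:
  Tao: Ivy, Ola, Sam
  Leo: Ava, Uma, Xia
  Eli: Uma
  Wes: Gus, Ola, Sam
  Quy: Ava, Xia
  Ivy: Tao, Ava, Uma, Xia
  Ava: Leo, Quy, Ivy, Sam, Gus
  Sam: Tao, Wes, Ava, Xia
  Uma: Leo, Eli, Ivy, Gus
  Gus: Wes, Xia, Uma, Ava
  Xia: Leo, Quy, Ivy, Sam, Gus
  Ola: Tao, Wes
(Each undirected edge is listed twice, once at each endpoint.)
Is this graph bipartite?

Yes

Partition the vertices as {Leo, Eli, Quy, Ivy, Sam, Gus, Ola} vs {Tao, Wes, Ava, Uma, Xia}. Each listed edge has one endpoint in each part, so the graph is bipartite.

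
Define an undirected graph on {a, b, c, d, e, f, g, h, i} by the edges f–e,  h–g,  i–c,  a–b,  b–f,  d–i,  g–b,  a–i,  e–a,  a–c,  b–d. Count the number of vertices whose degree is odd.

2

Degrees: a:4, b:4, c:2, d:2, e:2, f:2, g:2, h:1, i:3
Odd-degree vertices: h, i.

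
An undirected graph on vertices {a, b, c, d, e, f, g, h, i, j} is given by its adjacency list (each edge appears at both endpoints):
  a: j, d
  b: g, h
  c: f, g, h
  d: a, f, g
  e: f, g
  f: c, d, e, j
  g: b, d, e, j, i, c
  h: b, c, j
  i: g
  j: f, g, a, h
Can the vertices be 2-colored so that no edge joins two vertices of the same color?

Yes

A valid 2-coloring puts {b, c, d, e, i, j} on one side and {a, f, g, h} on the other; every edge crosses between the two sides.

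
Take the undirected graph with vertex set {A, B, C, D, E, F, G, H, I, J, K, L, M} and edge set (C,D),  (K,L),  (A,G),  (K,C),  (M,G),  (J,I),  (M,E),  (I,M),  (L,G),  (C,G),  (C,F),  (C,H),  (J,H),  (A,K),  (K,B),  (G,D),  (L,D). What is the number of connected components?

Component: {A, B, C, D, E, F, G, H, I, J, K, L, M}

1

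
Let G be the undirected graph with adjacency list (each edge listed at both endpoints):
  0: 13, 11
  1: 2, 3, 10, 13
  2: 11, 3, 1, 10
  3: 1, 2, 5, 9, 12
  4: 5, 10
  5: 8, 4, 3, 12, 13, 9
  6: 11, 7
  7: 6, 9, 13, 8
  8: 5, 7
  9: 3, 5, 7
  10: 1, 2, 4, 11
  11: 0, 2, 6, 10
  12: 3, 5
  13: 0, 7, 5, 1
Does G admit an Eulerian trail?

Yes

Degrees: 0:2, 1:4, 2:4, 3:5, 4:2, 5:6, 6:2, 7:4, 8:2, 9:3, 10:4, 11:4, 12:2, 13:4
Odd-degree vertices: 3, 9 (2 total).
With 2 odd-degree vertices and all edges in one connected piece, an Eulerian trail exists (from 3 to 9).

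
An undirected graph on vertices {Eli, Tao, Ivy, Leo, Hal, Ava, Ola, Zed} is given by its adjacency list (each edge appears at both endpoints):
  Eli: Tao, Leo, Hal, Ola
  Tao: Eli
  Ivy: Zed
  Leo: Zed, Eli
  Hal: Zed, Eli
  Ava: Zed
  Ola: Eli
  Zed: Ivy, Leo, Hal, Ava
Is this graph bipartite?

Partition the vertices as {Tao, Ivy, Leo, Hal, Ava, Ola} vs {Eli, Zed}. Each listed edge has one endpoint in each part, so the graph is bipartite.

Yes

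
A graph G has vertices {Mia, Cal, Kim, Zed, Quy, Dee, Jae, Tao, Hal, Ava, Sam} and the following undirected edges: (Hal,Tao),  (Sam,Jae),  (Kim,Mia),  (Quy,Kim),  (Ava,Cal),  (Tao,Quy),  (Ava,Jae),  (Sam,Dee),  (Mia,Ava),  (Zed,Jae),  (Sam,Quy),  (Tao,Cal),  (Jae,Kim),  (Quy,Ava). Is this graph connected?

Starting from Mia and exploring outward reaches every vertex (Mia, Kim, Ava, Jae, Quy, Cal, Sam, Zed, Tao, Dee, Hal); the graph is connected.

Yes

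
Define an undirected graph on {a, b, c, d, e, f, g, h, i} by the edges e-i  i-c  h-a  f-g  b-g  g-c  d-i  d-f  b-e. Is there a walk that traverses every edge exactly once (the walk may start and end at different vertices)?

Degrees: a:1, b:2, c:2, d:2, e:2, f:2, g:3, h:1, i:3
Odd-degree vertices: a, g, h, i (4 total).
With 4 odd-degree vertices (more than two), no single trail can use every edge.

No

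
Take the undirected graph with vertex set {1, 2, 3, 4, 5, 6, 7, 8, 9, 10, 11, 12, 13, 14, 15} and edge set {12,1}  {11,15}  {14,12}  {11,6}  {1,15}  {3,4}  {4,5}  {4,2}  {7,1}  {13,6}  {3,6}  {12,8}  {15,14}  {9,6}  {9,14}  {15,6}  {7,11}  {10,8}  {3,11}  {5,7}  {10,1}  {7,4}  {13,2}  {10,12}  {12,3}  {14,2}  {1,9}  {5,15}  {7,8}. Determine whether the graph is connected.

A breadth-first search from 1 visits 1, 7, 15, 9, 10, 12, 11, 5, 4, 8, 14, 6, 3, 2, 13 — all 15 vertices — so the graph is connected.

Yes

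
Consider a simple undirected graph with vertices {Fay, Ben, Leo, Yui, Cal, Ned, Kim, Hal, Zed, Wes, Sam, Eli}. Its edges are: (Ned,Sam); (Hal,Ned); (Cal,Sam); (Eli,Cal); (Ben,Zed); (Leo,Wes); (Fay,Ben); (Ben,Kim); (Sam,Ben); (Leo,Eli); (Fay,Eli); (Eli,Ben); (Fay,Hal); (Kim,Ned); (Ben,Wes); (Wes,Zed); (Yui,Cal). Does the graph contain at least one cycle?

Yes

The graph has 12 vertices, 17 edges, and 1 connected component.
Since 17 > 12 - 1, a cycle must exist; for instance Fay-Ben-Sam-Ned-Hal-Fay.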